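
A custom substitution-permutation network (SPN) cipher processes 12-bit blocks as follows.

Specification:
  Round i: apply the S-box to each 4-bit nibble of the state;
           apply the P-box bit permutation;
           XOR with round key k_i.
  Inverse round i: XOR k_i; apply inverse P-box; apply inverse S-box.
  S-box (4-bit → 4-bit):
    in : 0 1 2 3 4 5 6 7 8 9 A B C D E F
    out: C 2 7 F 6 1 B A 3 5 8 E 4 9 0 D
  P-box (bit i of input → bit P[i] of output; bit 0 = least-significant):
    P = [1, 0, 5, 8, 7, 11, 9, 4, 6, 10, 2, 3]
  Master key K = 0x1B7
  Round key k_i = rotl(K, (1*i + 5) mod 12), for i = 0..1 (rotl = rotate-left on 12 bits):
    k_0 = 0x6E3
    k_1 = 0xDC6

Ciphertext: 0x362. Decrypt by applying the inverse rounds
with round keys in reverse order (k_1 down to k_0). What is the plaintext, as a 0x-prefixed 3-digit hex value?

s_0 = ciphertext = 0x362
s_1 = InvRound(s_0, k_1) = 0x42C
s_2 = InvRound(s_1, k_0) = 0xF98

0xF98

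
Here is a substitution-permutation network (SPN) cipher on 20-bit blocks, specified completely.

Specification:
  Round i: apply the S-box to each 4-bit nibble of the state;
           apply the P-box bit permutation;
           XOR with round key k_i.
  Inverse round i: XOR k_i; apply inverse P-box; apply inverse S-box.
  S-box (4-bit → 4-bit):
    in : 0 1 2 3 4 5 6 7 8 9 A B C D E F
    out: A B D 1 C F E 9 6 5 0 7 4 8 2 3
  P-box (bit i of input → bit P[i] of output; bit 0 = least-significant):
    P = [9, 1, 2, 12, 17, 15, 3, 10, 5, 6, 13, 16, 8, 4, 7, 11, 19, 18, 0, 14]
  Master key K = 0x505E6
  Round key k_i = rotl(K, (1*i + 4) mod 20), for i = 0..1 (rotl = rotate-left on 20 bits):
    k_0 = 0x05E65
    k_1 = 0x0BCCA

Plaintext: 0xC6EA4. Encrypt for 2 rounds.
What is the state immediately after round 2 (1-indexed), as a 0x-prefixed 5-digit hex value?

0x74400

s_0 = plaintext = 0xC6EA4
s_1 = Round(s_0, k_0) = 0x046B0
s_2 = Round(s_1, k_1) = 0x74400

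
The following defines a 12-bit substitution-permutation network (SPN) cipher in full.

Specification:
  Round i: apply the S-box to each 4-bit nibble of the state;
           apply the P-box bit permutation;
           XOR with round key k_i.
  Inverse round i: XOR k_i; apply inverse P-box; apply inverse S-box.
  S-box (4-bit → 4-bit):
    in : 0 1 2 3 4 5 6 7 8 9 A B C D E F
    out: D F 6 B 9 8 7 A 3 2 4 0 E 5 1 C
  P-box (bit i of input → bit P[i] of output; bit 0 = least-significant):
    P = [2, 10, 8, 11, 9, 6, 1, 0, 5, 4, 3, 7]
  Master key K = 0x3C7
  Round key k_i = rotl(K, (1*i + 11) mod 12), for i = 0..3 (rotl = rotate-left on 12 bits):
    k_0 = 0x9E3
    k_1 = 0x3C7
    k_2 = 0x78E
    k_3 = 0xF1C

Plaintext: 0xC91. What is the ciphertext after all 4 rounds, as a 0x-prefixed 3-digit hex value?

0xB03

s_0 = plaintext = 0xC91
s_1 = Round(s_0, k_0) = 0x43F
s_2 = Round(s_1, k_1) = 0x826
s_3 = Round(s_2, k_2) = 0x2F8
s_4 = Round(s_3, k_3) = 0xB03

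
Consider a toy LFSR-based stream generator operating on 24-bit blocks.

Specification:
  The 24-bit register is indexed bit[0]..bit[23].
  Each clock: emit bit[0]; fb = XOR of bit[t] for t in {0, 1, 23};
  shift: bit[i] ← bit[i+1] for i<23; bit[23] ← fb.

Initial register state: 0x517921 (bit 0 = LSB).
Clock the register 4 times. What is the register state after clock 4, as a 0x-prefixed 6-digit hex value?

0xF51792

reg_0 = 0x517921
clock 1: out=1, reg = 0xA8BC90
clock 2: out=0, reg = 0xD45E48
clock 3: out=0, reg = 0xEA2F24
clock 4: out=0, reg = 0xF51792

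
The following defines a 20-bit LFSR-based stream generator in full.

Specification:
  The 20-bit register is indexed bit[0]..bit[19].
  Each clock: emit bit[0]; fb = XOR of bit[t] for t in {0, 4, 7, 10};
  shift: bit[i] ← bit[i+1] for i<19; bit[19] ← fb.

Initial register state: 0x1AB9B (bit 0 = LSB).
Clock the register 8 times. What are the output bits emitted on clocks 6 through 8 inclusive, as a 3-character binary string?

reg_0 = 0x1AB9B
clock 1: out=1, reg = 0x8D5CD
clock 2: out=1, reg = 0xC6AE6
clock 3: out=0, reg = 0xE3573
clock 4: out=1, reg = 0xF1AB9
clock 5: out=1, reg = 0xF8D5C
clock 6: out=0, reg = 0x7C6AE
clock 7: out=0, reg = 0x3E357
clock 8: out=1, reg = 0x1F1AB

001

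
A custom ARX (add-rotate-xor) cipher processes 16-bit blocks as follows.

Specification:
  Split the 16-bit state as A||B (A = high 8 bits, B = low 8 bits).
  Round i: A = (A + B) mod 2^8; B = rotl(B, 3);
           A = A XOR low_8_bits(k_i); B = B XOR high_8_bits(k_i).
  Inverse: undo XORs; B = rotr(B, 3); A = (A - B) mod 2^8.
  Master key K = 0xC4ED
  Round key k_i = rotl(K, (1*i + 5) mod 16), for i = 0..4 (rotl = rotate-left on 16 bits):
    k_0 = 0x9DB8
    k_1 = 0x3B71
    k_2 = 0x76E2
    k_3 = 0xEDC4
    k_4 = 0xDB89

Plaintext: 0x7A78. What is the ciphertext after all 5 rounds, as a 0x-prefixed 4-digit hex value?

0x61BA

s_0 = plaintext = 0x7A78
s_1 = Round(s_0, k_0) = 0x4A5E
s_2 = Round(s_1, k_1) = 0xD9C9
s_3 = Round(s_2, k_2) = 0x4038
s_4 = Round(s_3, k_3) = 0xBC2C
s_5 = Round(s_4, k_4) = 0x61BA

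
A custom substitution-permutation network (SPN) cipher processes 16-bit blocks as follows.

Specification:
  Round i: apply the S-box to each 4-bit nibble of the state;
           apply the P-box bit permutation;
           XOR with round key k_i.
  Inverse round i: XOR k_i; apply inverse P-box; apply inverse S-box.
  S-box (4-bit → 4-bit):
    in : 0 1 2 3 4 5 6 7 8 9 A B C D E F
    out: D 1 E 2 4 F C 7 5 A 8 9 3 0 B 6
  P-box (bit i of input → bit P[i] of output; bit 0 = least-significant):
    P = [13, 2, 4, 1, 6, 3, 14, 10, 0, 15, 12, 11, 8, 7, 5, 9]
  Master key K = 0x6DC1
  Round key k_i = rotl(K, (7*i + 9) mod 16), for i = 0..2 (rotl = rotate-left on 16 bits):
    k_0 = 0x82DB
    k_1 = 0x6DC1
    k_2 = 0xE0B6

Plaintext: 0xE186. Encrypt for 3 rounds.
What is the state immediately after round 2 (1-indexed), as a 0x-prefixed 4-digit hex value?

s_0 = plaintext = 0xE186
s_1 = Round(s_0, k_0) = 0xC108
s_2 = Round(s_1, k_1) = 0x0810
s_3 = Round(s_2, k_2) = 0xD3C5

0x0810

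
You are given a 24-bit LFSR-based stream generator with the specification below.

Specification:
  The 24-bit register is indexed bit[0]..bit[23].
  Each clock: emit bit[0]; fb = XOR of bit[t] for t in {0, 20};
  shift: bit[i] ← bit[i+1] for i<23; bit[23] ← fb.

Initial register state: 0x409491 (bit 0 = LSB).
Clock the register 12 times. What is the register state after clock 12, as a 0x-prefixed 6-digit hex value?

reg_0 = 0x409491
clock 1: out=1, reg = 0xA04A48
clock 2: out=0, reg = 0x502524
clock 3: out=0, reg = 0xA81292
clock 4: out=0, reg = 0x540949
clock 5: out=1, reg = 0x2A04A4
clock 6: out=0, reg = 0x150252
clock 7: out=0, reg = 0x8A8129
clock 8: out=1, reg = 0xC54094
clock 9: out=0, reg = 0x62A04A
clock 10: out=0, reg = 0x315025
clock 11: out=1, reg = 0x18A812
clock 12: out=0, reg = 0x8C5409

0x8C5409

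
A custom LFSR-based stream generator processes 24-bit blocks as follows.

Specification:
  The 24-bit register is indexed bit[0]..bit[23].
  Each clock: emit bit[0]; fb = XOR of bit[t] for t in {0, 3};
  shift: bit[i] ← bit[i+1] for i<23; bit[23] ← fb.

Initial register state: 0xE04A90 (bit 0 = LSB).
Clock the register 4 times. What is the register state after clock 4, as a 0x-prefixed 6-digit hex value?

reg_0 = 0xE04A90
clock 1: out=0, reg = 0x702548
clock 2: out=0, reg = 0xB812A4
clock 3: out=0, reg = 0x5C0952
clock 4: out=0, reg = 0x2E04A9

0x2E04A9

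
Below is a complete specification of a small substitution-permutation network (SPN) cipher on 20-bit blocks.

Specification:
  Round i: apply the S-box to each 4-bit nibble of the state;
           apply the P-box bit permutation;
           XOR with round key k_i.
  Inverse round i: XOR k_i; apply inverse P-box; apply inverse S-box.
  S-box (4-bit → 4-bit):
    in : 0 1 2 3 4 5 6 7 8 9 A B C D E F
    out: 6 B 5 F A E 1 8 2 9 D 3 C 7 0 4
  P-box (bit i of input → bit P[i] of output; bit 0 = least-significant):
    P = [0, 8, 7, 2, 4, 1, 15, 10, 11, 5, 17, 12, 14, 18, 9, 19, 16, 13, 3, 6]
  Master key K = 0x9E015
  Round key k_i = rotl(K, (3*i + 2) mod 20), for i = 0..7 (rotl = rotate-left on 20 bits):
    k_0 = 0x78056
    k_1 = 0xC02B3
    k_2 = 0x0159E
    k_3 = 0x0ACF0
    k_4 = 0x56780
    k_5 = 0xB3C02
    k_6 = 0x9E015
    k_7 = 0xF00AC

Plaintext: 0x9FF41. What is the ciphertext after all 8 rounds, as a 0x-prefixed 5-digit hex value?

0x98B9F

s_0 = plaintext = 0x9FF41
s_1 = Round(s_0, k_0) = 0x48711
s_2 = Round(s_1, k_1) = 0x837E4
s_3 = Round(s_2, k_2) = 0xC669A
s_4 = Round(s_3, k_3) = 0x0E02D
s_5 = Round(s_4, k_4) = 0x7C639
s_6 = Round(s_5, k_5) = 0x3B255
s_7 = Round(s_6, k_6) = 0xE0DDB
s_8 = Round(s_7, k_7) = 0x98B9F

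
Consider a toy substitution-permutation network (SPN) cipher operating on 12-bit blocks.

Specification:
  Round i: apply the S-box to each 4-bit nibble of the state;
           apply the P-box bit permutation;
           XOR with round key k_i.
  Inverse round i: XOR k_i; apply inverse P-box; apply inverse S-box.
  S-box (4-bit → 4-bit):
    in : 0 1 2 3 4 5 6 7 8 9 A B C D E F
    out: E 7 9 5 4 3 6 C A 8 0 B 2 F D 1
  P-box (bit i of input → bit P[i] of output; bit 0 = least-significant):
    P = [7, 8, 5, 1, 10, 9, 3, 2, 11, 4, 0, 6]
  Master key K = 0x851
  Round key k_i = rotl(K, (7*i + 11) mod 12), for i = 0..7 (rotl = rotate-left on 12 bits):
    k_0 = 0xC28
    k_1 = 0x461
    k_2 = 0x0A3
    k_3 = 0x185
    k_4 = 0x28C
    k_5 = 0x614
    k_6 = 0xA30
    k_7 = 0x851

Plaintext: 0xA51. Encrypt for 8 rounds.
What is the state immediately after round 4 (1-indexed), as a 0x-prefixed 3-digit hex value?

s_0 = plaintext = 0xA51
s_1 = Round(s_0, k_0) = 0xB88
s_2 = Round(s_1, k_1) = 0xF37
s_3 = Round(s_2, k_2) = 0xC89
s_4 = Round(s_3, k_3) = 0x393
s_5 = Round(s_4, k_4) = 0xA29
s_6 = Round(s_5, k_5) = 0x212
s_7 = Round(s_6, k_6) = 0x4FA
s_8 = Round(s_7, k_7) = 0xC50

0x393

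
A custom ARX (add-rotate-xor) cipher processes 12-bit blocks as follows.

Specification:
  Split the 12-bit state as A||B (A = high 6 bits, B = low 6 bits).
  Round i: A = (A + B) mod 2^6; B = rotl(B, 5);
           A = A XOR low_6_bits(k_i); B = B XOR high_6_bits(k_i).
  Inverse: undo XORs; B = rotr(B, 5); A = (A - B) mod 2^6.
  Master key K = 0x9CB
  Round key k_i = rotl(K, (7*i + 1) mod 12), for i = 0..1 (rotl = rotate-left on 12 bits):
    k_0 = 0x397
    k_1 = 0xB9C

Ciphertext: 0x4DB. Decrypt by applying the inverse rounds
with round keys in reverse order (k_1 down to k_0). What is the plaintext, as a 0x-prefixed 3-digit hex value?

0xA0B

s_0 = ciphertext = 0x4DB
s_1 = InvRound(s_0, k_1) = 0x92B
s_2 = InvRound(s_1, k_0) = 0xA0B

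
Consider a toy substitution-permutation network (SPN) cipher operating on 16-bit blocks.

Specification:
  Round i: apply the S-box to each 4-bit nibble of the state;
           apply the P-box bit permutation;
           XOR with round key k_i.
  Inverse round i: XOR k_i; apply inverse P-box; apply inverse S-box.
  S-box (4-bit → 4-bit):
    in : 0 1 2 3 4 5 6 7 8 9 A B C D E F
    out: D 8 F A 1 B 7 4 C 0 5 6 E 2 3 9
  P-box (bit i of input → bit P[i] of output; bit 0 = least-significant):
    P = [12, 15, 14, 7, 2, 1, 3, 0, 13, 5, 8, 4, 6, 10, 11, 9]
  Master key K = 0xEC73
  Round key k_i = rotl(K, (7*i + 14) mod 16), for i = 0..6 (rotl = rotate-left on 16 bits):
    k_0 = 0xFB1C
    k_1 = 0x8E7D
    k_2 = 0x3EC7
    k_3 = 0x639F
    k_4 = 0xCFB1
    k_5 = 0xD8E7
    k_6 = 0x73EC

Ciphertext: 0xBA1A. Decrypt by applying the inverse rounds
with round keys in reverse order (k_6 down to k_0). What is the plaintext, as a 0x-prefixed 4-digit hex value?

s_0 = ciphertext = 0xBA1A
s_1 = InvRound(s_0, k_6) = 0xACEC
s_2 = InvRound(s_1, k_5) = 0xD4CA
s_3 = InvRound(s_2, k_4) = 0x0CC4
s_4 = InvRound(s_3, k_3) = 0x20C7
s_5 = InvRound(s_4, k_2) = 0xC994
s_6 = InvRound(s_5, k_1) = 0x5B88
s_7 = InvRound(s_6, k_0) = 0x9F43

0x9F43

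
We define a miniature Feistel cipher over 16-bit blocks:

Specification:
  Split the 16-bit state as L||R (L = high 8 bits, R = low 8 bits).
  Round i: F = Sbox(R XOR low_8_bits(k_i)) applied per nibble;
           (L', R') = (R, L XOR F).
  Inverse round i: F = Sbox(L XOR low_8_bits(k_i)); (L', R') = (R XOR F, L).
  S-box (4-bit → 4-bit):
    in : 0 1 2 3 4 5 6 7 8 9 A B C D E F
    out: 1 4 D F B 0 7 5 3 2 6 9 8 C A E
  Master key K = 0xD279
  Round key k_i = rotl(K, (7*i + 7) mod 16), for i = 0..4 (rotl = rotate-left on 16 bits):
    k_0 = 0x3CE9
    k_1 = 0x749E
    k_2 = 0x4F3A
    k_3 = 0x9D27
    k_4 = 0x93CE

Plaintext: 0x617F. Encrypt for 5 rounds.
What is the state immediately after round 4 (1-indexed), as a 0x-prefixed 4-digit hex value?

0x71BB

s_0 = plaintext = 0x617F
s_1 = Round(s_0, k_0) = 0x7F46
s_2 = Round(s_1, k_1) = 0x46BC
s_3 = Round(s_2, k_2) = 0xBC71
s_4 = Round(s_3, k_3) = 0x71BB
s_5 = Round(s_4, k_4) = 0xBB21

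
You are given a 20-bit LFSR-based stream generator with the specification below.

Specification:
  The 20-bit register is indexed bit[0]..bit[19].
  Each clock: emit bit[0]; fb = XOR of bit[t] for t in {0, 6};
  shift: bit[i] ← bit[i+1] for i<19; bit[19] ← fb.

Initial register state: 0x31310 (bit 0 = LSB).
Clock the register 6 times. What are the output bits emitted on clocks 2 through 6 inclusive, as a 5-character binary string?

reg_0 = 0x31310
clock 1: out=0, reg = 0x18988
clock 2: out=0, reg = 0x0C4C4
clock 3: out=0, reg = 0x86262
clock 4: out=0, reg = 0xC3131
clock 5: out=1, reg = 0xE1898
clock 6: out=0, reg = 0x70C4C

00010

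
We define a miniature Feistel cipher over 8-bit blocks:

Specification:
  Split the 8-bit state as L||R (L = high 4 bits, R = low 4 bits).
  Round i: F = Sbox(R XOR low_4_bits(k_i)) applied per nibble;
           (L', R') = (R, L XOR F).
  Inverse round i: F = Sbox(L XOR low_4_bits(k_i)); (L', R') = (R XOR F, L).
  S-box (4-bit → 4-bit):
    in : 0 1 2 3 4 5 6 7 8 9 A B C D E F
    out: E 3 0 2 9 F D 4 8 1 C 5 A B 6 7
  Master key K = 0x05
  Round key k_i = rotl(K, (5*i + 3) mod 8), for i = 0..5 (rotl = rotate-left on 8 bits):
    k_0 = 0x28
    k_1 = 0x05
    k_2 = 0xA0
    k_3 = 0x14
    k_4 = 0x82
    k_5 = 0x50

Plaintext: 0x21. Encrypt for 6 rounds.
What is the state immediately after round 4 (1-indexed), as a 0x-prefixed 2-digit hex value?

0x97

s_0 = plaintext = 0x21
s_1 = Round(s_0, k_0) = 0x13
s_2 = Round(s_1, k_1) = 0x3C
s_3 = Round(s_2, k_2) = 0xC9
s_4 = Round(s_3, k_3) = 0x97
s_5 = Round(s_4, k_4) = 0x76
s_6 = Round(s_5, k_5) = 0x6A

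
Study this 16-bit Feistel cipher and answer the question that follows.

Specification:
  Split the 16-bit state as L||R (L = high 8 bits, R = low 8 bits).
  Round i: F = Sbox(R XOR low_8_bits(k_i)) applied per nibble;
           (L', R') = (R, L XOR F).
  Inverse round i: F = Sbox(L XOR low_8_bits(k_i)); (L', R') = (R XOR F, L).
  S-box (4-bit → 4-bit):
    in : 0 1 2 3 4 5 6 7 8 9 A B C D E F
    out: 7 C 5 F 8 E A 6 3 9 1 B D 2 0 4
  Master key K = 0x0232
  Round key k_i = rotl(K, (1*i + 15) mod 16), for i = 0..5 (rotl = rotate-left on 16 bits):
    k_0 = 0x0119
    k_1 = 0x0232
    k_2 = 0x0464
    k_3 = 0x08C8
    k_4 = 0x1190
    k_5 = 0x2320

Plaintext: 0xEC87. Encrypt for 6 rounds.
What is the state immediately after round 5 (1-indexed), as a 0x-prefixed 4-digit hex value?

s_0 = plaintext = 0xEC87
s_1 = Round(s_0, k_0) = 0x877C
s_2 = Round(s_1, k_1) = 0x7C07
s_3 = Round(s_2, k_2) = 0x07D3
s_4 = Round(s_3, k_3) = 0xD3CC
s_5 = Round(s_4, k_4) = 0xCC3E
s_6 = Round(s_5, k_5) = 0x3E0C

0xCC3E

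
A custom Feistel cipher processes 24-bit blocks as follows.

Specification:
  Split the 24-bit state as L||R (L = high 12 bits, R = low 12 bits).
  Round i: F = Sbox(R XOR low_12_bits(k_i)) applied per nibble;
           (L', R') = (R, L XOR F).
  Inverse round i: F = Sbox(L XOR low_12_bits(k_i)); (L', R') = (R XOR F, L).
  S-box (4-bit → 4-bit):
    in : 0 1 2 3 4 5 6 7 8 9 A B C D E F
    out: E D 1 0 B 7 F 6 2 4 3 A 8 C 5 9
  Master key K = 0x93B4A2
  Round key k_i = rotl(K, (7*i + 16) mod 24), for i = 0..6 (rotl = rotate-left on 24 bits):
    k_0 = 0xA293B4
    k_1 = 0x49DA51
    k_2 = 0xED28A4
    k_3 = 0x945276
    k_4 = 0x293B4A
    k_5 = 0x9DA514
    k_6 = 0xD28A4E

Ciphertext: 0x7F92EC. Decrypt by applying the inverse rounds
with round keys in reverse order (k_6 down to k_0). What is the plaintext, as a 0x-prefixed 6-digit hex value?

s_0 = ciphertext = 0x7F92EC
s_1 = InvRound(s_0, k_6) = 0xE4A7F9
s_2 = InvRound(s_1, k_5) = 0xD8CE4A
s_3 = InvRound(s_2, k_4) = 0x1C5D8C
s_4 = InvRound(s_3, k_3) = 0xD2C1C5
s_5 = InvRound(s_4, k_2) = 0x6E7D2C
s_6 = InvRound(s_5, k_1) = 0x5836E7
s_7 = InvRound(s_6, k_0) = 0x9E1583

0x9E1583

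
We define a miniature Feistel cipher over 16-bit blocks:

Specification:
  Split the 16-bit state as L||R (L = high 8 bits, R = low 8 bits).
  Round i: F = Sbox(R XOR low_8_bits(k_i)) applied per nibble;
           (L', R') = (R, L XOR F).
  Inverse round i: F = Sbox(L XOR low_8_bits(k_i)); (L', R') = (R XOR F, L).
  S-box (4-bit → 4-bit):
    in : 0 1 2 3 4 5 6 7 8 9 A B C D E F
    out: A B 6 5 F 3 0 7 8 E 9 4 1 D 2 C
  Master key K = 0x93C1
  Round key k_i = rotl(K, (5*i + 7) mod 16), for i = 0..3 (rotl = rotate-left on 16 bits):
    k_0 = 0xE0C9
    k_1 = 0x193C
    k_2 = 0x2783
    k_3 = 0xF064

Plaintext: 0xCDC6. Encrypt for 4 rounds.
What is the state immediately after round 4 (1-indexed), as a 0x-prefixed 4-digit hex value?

s_0 = plaintext = 0xCDC6
s_1 = Round(s_0, k_0) = 0xC661
s_2 = Round(s_1, k_1) = 0x61FB
s_3 = Round(s_2, k_2) = 0xFB19
s_4 = Round(s_3, k_3) = 0x1986

0x1986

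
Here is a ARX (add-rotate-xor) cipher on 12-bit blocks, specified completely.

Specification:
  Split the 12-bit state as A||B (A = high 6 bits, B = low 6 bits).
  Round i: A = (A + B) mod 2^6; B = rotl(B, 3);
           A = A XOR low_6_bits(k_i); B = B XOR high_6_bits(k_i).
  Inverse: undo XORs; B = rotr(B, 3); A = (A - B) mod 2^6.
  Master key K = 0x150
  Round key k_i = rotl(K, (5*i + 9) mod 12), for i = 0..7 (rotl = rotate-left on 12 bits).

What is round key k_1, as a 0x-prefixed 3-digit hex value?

K = 0x150
k_0 = rotl(K, (5*0+9) mod 12) = rotl(K, 9) = 0x02A
k_1 = rotl(K, (5*1+9) mod 12) = rotl(K, 2) = 0x540

0x540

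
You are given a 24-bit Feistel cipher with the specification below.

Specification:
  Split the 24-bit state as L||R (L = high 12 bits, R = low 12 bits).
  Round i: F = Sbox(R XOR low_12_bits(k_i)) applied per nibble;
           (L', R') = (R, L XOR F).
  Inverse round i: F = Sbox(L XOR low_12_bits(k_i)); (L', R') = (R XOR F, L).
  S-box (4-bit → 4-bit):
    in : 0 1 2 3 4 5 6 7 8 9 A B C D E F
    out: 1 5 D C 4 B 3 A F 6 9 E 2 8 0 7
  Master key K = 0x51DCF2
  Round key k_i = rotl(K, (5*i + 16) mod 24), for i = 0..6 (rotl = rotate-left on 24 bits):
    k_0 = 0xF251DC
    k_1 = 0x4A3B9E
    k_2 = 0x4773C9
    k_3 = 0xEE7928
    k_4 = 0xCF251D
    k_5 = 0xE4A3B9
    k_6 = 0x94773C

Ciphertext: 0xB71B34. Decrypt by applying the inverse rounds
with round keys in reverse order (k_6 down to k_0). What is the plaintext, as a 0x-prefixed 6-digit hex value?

0xDC71FE

s_0 = ciphertext = 0xB71B34
s_1 = InvRound(s_0, k_6) = 0x97CB71
s_2 = InvRound(s_1, k_5) = 0x25A97C
s_3 = InvRound(s_2, k_4) = 0x33625A
s_4 = InvRound(s_3, k_3) = 0xB0A336
s_5 = InvRound(s_4, k_2) = 0xC1AB0A
s_6 = InvRound(s_5, k_1) = 0x1FEC1A
s_7 = InvRound(s_6, k_0) = 0xDC71FE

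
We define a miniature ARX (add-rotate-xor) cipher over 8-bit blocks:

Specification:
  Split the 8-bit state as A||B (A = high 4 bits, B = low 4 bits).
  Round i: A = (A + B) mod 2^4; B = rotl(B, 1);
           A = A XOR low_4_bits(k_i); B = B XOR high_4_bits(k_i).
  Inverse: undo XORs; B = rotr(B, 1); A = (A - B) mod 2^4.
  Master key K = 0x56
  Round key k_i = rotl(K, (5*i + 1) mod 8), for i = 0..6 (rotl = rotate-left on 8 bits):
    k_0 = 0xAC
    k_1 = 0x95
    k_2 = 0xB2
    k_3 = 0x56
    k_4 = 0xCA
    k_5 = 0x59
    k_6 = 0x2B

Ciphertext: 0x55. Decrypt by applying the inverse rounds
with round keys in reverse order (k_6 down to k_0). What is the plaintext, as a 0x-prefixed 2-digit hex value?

s_0 = ciphertext = 0x55
s_1 = InvRound(s_0, k_6) = 0x3B
s_2 = InvRound(s_1, k_5) = 0x37
s_3 = InvRound(s_2, k_4) = 0xCD
s_4 = InvRound(s_3, k_3) = 0x64
s_5 = InvRound(s_4, k_2) = 0x5F
s_6 = InvRound(s_5, k_1) = 0xD3
s_7 = InvRound(s_6, k_0) = 0x5C

0x5C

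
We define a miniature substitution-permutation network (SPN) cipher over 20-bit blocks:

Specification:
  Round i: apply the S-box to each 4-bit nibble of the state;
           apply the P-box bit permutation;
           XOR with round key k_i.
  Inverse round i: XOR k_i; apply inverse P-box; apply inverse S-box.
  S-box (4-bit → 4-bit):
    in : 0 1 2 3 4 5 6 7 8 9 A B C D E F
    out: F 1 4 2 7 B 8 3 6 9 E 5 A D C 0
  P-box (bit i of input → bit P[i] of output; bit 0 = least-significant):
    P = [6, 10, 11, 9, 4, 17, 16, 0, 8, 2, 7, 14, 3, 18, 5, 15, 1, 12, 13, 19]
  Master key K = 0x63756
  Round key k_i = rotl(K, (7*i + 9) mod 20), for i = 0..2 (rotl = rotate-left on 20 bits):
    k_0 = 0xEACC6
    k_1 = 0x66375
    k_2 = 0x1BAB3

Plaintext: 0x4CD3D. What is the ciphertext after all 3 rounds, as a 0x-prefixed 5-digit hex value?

s_0 = plaintext = 0x4CD3D
s_1 = Round(s_0, k_0) = 0x85704
s_2 = Round(s_1, k_1) = 0x1DE28
s_3 = Round(s_2, k_2) = 0x07619

0x07619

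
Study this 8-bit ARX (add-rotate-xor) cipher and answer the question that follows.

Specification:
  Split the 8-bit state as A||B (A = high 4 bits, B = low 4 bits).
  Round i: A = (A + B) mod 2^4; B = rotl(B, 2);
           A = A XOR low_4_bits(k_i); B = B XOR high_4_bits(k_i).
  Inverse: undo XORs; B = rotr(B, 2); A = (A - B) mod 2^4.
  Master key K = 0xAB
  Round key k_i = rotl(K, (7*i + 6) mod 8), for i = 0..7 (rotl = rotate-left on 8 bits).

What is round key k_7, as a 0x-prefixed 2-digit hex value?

0xD5

K = 0xAB
k_0 = rotl(K, (7*0+6) mod 8) = rotl(K, 6) = 0xEA
k_1 = rotl(K, (7*1+6) mod 8) = rotl(K, 5) = 0x75
k_2 = rotl(K, (7*2+6) mod 8) = rotl(K, 4) = 0xBA
k_3 = rotl(K, (7*3+6) mod 8) = rotl(K, 3) = 0x5D
k_4 = rotl(K, (7*4+6) mod 8) = rotl(K, 2) = 0xAE
k_5 = rotl(K, (7*5+6) mod 8) = rotl(K, 1) = 0x57
k_6 = rotl(K, (7*6+6) mod 8) = rotl(K, 0) = 0xAB
k_7 = rotl(K, (7*7+6) mod 8) = rotl(K, 7) = 0xD5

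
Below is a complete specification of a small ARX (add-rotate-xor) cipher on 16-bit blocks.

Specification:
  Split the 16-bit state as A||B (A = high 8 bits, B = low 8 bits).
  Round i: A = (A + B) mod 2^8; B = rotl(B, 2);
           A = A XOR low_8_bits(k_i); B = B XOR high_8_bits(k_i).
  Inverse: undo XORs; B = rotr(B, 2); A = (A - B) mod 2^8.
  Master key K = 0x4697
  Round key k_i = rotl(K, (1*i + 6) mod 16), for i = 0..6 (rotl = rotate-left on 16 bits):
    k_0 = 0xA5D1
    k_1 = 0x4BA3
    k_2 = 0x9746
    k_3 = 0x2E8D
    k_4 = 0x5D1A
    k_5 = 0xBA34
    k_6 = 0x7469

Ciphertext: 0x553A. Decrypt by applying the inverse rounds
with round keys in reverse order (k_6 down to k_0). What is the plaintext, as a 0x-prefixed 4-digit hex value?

0x3068

s_0 = ciphertext = 0x553A
s_1 = InvRound(s_0, k_6) = 0xA993
s_2 = InvRound(s_1, k_5) = 0x534A
s_3 = InvRound(s_2, k_4) = 0x84C5
s_4 = InvRound(s_3, k_3) = 0x0FFA
s_5 = InvRound(s_4, k_2) = 0xEE5B
s_6 = InvRound(s_5, k_1) = 0x4904
s_7 = InvRound(s_6, k_0) = 0x3068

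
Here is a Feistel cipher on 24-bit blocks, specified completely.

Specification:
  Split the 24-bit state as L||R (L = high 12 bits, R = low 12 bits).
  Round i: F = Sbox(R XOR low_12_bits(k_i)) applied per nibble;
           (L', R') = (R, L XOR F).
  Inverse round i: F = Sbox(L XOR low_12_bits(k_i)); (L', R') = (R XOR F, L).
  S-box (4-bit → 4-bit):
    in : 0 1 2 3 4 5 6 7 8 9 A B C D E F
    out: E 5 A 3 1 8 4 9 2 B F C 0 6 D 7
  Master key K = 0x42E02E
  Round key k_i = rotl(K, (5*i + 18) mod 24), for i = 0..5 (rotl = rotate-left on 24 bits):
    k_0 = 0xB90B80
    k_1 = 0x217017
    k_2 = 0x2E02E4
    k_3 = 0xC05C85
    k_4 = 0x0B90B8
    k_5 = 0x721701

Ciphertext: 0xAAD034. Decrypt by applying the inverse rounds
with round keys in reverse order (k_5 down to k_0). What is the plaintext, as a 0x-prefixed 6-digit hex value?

s_0 = ciphertext = 0xAAD034
s_1 = InvRound(s_0, k_5) = 0x6C4AAD
s_2 = InvRound(s_1, k_4) = 0xE3D6C4
s_3 = InvRound(s_2, k_3) = 0xC06E3D
s_4 = InvRound(s_3, k_2) = 0x3E7C06
s_5 = InvRound(s_4, k_1) = 0xF783E7
s_6 = InvRound(s_5, k_0) = 0x295F78

0x295F78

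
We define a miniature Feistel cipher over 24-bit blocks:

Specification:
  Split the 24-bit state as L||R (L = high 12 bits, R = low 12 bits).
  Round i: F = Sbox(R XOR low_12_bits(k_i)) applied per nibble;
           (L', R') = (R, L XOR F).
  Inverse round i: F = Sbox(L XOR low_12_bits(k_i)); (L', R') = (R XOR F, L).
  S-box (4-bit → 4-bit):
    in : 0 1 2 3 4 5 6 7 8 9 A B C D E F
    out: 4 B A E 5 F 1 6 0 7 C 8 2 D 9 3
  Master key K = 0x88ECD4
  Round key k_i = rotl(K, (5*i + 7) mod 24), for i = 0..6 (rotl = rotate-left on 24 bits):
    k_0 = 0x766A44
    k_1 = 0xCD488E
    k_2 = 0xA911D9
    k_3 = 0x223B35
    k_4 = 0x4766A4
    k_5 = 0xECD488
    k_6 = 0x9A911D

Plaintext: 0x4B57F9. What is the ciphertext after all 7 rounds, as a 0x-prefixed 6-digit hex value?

0x908371

s_0 = plaintext = 0x4B57F9
s_1 = Round(s_0, k_0) = 0x7F9938
s_2 = Round(s_1, k_1) = 0x938C78
s_3 = Round(s_2, k_2) = 0xC784F3
s_4 = Round(s_3, k_3) = 0x4F3F59
s_5 = Round(s_4, k_4) = 0xF593CE
s_6 = Round(s_5, k_5) = 0x3CE908
s_7 = Round(s_6, k_6) = 0x908371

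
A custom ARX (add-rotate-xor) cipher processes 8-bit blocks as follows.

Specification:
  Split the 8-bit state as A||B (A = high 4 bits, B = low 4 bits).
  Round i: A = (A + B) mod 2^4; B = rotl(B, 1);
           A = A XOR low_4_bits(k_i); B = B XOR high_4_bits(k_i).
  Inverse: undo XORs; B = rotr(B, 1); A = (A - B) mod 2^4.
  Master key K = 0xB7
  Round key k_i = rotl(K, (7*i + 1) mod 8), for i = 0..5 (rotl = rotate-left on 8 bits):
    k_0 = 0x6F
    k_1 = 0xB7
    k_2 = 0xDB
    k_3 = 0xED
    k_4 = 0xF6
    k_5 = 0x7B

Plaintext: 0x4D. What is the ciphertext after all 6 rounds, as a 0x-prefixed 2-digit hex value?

s_0 = plaintext = 0x4D
s_1 = Round(s_0, k_0) = 0xED
s_2 = Round(s_1, k_1) = 0xC0
s_3 = Round(s_2, k_2) = 0x7D
s_4 = Round(s_3, k_3) = 0x95
s_5 = Round(s_4, k_4) = 0x85
s_6 = Round(s_5, k_5) = 0x6D

0x6D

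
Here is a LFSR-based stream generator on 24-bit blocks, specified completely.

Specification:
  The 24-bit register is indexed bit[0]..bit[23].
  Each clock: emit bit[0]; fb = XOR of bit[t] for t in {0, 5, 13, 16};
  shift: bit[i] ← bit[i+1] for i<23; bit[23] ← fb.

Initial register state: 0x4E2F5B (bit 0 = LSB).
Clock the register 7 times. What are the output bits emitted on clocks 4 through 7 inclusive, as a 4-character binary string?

1101

reg_0 = 0x4E2F5B
clock 1: out=1, reg = 0x2717AD
clock 2: out=1, reg = 0x938BD6
clock 3: out=0, reg = 0xC9C5EB
clock 4: out=1, reg = 0xE4E2F5
clock 5: out=1, reg = 0xF2717A
clock 6: out=0, reg = 0x7938BD
clock 7: out=1, reg = 0x3C9C5E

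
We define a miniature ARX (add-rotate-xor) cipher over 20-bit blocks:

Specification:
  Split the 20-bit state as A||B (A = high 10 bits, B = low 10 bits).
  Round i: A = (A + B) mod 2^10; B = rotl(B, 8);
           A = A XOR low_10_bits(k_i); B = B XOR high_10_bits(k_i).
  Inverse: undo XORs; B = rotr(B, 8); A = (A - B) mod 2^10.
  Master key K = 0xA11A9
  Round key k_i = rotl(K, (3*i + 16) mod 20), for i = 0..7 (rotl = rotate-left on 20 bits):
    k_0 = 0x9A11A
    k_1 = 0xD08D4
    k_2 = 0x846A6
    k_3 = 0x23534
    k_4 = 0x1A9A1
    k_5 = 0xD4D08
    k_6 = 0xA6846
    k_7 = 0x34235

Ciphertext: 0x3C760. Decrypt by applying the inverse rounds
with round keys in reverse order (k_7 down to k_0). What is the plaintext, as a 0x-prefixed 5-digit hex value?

s_0 = ciphertext = 0x3C760
s_1 = InvRound(s_0, k_7) = 0x006C3
s_2 = InvRound(s_1, k_6) = 0xB8D64
s_3 = InvRound(s_2, k_5) = 0xC34DE
s_4 = InvRound(s_3, k_4) = 0xF72D0
s_5 = InvRound(s_4, k_3) = 0x5C976
s_6 = InvRound(s_5, k_2) = 0x8D59F
s_7 = InvRound(s_6, k_1) = 0xDAF76
s_8 = InvRound(s_7, k_0) = 0x7E079

0x7E079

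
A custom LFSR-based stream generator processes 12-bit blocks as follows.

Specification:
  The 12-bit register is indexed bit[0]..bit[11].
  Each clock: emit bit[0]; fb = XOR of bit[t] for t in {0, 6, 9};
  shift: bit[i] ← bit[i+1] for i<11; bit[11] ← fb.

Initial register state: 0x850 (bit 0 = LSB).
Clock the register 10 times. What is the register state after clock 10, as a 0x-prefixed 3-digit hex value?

0x776

reg_0 = 0x850
clock 1: out=0, reg = 0xC28
clock 2: out=0, reg = 0x614
clock 3: out=0, reg = 0xB0A
clock 4: out=0, reg = 0xD85
clock 5: out=1, reg = 0xEC2
clock 6: out=0, reg = 0x761
clock 7: out=1, reg = 0xBB0
clock 8: out=0, reg = 0xDD8
clock 9: out=0, reg = 0xEEC
clock 10: out=0, reg = 0x776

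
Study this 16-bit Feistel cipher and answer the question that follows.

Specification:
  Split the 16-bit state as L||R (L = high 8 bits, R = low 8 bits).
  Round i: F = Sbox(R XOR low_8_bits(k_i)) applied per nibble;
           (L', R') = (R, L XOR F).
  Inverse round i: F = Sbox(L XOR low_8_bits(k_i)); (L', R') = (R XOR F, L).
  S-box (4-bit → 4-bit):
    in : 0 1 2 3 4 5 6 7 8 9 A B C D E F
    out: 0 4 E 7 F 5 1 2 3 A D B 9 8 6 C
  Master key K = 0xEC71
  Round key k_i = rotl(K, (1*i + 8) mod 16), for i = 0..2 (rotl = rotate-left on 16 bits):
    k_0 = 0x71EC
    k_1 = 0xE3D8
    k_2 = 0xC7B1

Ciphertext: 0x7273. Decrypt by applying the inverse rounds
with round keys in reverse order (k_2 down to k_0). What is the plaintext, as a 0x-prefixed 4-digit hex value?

0x860B

s_0 = ciphertext = 0x7273
s_1 = InvRound(s_0, k_2) = 0xE472
s_2 = InvRound(s_1, k_1) = 0x0BE4
s_3 = InvRound(s_2, k_0) = 0x860B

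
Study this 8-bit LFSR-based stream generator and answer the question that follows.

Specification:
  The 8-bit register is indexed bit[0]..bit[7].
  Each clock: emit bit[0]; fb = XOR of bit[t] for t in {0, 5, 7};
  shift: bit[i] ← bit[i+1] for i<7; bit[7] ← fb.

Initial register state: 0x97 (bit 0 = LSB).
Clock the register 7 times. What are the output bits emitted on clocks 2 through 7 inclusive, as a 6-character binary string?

reg_0 = 0x97
clock 1: out=1, reg = 0x4B
clock 2: out=1, reg = 0xA5
clock 3: out=1, reg = 0xD2
clock 4: out=0, reg = 0xE9
clock 5: out=1, reg = 0xF4
clock 6: out=0, reg = 0x7A
clock 7: out=0, reg = 0xBD

110100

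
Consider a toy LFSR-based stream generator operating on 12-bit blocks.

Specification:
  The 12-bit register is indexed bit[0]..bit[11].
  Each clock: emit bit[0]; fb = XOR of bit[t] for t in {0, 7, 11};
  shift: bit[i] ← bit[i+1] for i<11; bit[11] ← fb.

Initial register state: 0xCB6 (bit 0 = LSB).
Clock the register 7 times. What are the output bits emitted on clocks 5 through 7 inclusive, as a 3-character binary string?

reg_0 = 0xCB6
clock 1: out=0, reg = 0x65B
clock 2: out=1, reg = 0xB2D
clock 3: out=1, reg = 0x596
clock 4: out=0, reg = 0xACB
clock 5: out=1, reg = 0xD65
clock 6: out=1, reg = 0x6B2
clock 7: out=0, reg = 0xB59

110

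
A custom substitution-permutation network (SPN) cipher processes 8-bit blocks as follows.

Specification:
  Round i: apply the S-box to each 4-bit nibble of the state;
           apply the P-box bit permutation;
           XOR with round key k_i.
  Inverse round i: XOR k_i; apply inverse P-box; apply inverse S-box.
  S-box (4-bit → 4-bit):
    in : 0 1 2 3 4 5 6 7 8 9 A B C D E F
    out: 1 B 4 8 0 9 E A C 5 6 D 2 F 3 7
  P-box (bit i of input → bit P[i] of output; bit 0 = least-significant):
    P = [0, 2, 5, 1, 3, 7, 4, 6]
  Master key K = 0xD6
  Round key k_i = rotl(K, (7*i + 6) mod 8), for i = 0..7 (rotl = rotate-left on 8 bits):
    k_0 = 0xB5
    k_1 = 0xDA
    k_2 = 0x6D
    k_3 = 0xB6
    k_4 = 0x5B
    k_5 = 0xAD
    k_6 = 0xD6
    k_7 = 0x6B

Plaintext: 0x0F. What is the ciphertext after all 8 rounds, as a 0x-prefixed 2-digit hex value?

s_0 = plaintext = 0x0F
s_1 = Round(s_0, k_0) = 0x98
s_2 = Round(s_1, k_1) = 0xE0
s_3 = Round(s_2, k_2) = 0xE4
s_4 = Round(s_3, k_3) = 0x3E
s_5 = Round(s_4, k_4) = 0x1E
s_6 = Round(s_5, k_5) = 0x60
s_7 = Round(s_6, k_6) = 0x07
s_8 = Round(s_7, k_7) = 0x65

0x65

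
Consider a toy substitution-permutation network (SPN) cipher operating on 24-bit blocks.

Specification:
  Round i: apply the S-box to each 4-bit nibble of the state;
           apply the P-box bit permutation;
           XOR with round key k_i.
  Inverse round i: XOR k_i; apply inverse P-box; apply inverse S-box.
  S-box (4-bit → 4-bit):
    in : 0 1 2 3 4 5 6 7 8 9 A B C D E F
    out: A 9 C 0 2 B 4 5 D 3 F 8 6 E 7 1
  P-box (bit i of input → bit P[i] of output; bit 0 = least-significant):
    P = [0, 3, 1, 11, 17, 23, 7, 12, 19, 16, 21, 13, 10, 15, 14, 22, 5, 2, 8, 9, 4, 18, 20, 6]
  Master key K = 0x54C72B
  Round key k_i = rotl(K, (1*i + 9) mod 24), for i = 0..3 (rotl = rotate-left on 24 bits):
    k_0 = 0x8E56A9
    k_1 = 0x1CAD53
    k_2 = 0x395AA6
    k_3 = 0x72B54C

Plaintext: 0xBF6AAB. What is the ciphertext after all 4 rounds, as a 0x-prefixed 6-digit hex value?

s_0 = plaintext = 0xBF6AAB
s_1 = Round(s_0, k_0) = 0x252E49
s_2 = Round(s_1, k_1) = 0xE5EF3E
s_3 = Round(s_2, k_2) = 0x259C99
s_4 = Round(s_3, k_3) = 0xC13321

0xC13321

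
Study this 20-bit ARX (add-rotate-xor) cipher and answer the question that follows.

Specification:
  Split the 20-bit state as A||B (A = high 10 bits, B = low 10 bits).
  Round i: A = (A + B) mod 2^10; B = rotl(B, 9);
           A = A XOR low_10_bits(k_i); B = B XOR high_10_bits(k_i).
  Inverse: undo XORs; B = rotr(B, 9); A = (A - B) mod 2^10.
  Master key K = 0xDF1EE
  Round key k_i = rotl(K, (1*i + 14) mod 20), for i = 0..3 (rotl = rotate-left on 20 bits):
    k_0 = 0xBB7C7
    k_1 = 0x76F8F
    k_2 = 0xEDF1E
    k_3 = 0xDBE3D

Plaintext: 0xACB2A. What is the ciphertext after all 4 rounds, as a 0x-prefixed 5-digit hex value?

s_0 = plaintext = 0xACB2A
s_1 = Round(s_0, k_0) = 0x86F78
s_2 = Round(s_1, k_1) = 0x87067
s_3 = Round(s_2, k_2) = 0x67584
s_4 = Round(s_3, k_3) = 0x473AD

0x473AD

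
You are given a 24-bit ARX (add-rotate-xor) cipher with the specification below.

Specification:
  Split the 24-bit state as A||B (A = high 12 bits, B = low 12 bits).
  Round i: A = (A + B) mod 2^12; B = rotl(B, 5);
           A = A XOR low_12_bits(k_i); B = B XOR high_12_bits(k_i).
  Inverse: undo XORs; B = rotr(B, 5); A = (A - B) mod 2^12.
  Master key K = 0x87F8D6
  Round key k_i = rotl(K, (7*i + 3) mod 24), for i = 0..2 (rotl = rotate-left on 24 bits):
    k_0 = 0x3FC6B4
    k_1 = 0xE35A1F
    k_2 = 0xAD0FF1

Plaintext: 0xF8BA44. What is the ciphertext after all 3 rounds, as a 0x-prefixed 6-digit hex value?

0xBEEEB6

s_0 = plaintext = 0xF8BA44
s_1 = Round(s_0, k_0) = 0xF7BB68
s_2 = Round(s_1, k_1) = 0x0FC323
s_3 = Round(s_2, k_2) = 0xBEEEB6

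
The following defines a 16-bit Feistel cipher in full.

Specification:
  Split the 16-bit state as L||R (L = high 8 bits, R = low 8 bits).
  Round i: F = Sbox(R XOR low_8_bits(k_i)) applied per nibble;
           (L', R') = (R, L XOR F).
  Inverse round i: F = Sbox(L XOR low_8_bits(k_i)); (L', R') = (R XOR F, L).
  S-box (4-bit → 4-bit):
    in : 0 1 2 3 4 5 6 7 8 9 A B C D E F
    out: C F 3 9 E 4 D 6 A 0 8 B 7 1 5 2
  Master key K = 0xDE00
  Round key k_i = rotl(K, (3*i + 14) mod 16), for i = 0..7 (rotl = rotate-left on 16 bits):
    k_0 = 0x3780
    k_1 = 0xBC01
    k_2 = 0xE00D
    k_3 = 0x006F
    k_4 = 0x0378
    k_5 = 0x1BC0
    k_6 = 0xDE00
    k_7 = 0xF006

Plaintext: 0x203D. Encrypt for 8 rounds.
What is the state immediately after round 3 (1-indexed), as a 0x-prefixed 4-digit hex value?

s_0 = plaintext = 0x203D
s_1 = Round(s_0, k_0) = 0x3D91
s_2 = Round(s_1, k_1) = 0x9131
s_3 = Round(s_2, k_2) = 0x3106
s_4 = Round(s_3, k_3) = 0x06E1
s_5 = Round(s_4, k_4) = 0xE106
s_6 = Round(s_5, k_5) = 0x069C
s_7 = Round(s_6, k_6) = 0x9C01
s_8 = Round(s_7, k_7) = 0x015A

0x3106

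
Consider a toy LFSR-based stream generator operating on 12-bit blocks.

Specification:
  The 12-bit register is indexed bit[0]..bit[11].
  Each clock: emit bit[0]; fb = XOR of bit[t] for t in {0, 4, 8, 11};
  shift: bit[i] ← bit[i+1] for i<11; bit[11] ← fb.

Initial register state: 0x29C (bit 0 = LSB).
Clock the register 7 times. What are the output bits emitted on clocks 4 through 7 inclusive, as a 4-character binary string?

reg_0 = 0x29C
clock 1: out=0, reg = 0x94E
clock 2: out=0, reg = 0x4A7
clock 3: out=1, reg = 0xA53
clock 4: out=1, reg = 0xD29
clock 5: out=1, reg = 0xE94
clock 6: out=0, reg = 0x74A
clock 7: out=0, reg = 0xBA5

1100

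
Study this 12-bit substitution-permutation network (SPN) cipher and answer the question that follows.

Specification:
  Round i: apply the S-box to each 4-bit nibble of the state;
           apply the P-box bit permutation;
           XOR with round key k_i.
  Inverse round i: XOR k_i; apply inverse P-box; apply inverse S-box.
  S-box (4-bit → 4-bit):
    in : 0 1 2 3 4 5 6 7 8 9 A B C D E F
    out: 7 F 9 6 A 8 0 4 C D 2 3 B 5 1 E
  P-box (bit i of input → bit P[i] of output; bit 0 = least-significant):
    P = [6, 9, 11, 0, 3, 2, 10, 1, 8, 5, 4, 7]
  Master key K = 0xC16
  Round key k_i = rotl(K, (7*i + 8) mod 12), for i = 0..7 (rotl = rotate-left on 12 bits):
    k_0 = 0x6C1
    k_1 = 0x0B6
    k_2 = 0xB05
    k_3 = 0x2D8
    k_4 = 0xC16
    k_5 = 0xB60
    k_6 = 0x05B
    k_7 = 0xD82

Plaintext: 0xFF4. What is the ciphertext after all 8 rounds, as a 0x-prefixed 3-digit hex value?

0x726

s_0 = plaintext = 0xFF4
s_1 = Round(s_0, k_0) = 0x076
s_2 = Round(s_1, k_1) = 0x586
s_3 = Round(s_2, k_2) = 0xF87
s_4 = Round(s_3, k_3) = 0xE6A
s_5 = Round(s_4, k_4) = 0xF16
s_6 = Round(s_5, k_5) = 0xFDE
s_7 = Round(s_6, k_6) = 0x4A3
s_8 = Round(s_7, k_7) = 0x726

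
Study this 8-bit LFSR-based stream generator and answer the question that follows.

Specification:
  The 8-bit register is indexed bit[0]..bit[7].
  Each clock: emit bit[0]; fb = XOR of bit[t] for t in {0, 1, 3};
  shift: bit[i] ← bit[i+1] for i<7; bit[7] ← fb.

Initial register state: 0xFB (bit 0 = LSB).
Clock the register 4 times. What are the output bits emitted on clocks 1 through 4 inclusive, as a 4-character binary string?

reg_0 = 0xFB
clock 1: out=1, reg = 0xFD
clock 2: out=1, reg = 0x7E
clock 3: out=0, reg = 0x3F
clock 4: out=1, reg = 0x9F

1101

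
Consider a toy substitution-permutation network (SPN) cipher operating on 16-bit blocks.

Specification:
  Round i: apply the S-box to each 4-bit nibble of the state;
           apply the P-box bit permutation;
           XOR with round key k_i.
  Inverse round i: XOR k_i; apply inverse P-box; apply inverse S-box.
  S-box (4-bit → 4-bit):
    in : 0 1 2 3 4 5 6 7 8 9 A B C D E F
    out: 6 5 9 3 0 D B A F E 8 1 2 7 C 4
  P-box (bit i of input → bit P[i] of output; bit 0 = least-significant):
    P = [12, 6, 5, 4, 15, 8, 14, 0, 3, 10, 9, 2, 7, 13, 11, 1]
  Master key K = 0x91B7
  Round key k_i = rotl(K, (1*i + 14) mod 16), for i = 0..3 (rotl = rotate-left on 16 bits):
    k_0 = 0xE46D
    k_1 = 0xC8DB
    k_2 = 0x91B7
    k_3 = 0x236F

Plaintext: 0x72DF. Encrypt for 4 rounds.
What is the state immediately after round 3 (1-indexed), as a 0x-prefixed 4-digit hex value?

0xD8EA

s_0 = plaintext = 0x72DF
s_1 = Round(s_0, k_0) = 0x0543
s_2 = Round(s_1, k_1) = 0xF297
s_3 = Round(s_2, k_2) = 0xD8EA
s_4 = Round(s_3, k_3) = 0x4DF2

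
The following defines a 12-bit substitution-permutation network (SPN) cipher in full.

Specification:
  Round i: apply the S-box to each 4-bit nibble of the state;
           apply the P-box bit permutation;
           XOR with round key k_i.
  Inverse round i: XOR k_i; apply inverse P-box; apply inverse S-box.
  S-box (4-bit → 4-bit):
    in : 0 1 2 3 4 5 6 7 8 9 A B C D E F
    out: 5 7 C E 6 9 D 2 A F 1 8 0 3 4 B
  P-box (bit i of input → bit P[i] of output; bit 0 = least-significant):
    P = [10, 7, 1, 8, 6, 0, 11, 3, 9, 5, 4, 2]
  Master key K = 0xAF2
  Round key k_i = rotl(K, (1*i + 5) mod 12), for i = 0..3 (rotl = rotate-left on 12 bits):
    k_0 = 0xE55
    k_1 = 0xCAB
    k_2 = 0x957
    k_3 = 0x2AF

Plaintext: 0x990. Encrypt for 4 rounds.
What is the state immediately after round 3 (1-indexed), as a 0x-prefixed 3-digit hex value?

0x8C9

s_0 = plaintext = 0x990
s_1 = Round(s_0, k_0) = 0x02A
s_2 = Round(s_1, k_1) = 0x2B3
s_3 = Round(s_2, k_2) = 0x8C9
s_4 = Round(s_3, k_3) = 0x709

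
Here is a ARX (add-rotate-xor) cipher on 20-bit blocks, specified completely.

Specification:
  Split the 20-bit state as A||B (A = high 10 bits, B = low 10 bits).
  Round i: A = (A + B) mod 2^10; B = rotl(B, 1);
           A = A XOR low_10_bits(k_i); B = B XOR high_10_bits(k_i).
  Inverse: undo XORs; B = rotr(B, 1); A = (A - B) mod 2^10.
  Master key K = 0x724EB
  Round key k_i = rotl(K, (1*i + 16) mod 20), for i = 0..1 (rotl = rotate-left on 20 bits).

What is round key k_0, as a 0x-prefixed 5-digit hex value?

0xB724E

K = 0x724EB
k_0 = rotl(K, (1*0+16) mod 20) = rotl(K, 16) = 0xB724E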